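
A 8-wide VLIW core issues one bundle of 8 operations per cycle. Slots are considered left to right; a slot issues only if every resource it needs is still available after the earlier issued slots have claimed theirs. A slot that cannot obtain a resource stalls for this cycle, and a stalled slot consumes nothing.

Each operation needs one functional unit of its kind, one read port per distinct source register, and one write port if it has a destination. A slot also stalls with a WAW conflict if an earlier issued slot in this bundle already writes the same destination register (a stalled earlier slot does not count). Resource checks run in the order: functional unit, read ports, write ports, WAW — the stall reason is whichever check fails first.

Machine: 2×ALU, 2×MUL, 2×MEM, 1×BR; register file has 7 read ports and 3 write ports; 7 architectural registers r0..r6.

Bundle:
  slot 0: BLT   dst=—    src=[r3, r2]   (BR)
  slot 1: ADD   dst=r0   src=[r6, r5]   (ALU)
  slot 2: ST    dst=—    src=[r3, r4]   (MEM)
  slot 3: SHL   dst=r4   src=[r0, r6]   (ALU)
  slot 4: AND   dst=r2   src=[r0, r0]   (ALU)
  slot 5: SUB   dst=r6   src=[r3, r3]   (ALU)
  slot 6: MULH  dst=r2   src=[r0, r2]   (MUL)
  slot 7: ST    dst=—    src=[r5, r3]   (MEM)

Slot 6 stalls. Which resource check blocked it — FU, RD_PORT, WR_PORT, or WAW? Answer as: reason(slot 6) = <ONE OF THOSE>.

#0 BR src=r3,r2 dispatched  <A:2 Mu:2 Ld:2 B:0 rd:5 wr:3>
#1 ALU src=r6,r5 dispatched  <A:1 Mu:2 Ld:2 B:0 rd:3 wr:2>
#2 MEM src=r3,r4 dispatched  <A:1 Mu:2 Ld:1 B:0 rd:1 wr:2>
#3 ALU src=r0,r6 held:RD_PORT  <A:1 Mu:2 Ld:1 B:0 rd:1 wr:2>
#4 ALU src=r0,r0 dispatched  <A:0 Mu:2 Ld:1 B:0 rd:0 wr:1>
#5 ALU src=r3,r3 held:FU  <A:0 Mu:2 Ld:1 B:0 rd:0 wr:1>
#6 MUL src=r0,r2 held:RD_PORT  <A:0 Mu:2 Ld:1 B:0 rd:0 wr:1>
#7 MEM src=r5,r3 held:RD_PORT  <A:0 Mu:2 Ld:1 B:0 rd:0 wr:1>

reason(slot 6) = RD_PORT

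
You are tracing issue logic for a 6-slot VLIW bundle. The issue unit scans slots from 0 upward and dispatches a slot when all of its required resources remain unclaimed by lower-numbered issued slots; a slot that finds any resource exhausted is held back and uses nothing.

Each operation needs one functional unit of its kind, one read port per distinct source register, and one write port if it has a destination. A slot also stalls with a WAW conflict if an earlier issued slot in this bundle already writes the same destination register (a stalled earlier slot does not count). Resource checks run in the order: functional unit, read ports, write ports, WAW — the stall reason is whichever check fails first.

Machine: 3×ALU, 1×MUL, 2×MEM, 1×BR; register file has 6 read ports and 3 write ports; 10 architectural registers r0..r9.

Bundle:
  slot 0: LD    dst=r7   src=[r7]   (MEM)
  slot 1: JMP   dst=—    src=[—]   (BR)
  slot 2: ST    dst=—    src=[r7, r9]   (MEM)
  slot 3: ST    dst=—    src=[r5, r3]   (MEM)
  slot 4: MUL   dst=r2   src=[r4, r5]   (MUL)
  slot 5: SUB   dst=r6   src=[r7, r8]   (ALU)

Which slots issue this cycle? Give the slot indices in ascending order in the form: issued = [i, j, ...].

issued = [0, 1, 2, 4]

  0. MEM→r7 ⇒ go  {3A/1Mu/1Ld/1B | 5r 2w}
  1. BR ⇒ go  {3A/1Mu/1Ld/0B | 5r 2w}
  2. MEM ⇒ go  {3A/1Mu/0Ld/0B | 3r 2w}
  3. MEM ⇒ no(FU)  {3A/1Mu/0Ld/0B | 3r 2w}
  4. MUL→r2 ⇒ go  {3A/0Mu/0Ld/0B | 1r 1w}
  5. ALU→r6 ⇒ no(RD_PORT)  {3A/0Mu/0Ld/0B | 1r 1w}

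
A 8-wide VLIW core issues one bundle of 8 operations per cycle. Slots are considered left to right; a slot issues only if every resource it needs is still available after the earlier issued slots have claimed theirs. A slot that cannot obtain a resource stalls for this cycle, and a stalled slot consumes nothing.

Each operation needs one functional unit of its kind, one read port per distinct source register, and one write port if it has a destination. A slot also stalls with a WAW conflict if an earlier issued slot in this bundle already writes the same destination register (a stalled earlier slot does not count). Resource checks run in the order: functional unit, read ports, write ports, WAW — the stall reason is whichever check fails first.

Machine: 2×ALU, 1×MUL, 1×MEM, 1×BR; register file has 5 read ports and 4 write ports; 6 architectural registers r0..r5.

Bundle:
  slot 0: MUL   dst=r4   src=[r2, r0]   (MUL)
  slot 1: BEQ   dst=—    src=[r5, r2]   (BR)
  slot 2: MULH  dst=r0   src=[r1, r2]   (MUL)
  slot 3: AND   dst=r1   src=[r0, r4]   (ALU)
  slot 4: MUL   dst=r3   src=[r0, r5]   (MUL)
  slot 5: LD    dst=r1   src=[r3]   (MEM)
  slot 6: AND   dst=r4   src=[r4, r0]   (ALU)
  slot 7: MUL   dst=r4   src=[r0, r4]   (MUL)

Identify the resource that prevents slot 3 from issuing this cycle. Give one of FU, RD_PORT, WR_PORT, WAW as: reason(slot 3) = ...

reason(slot 3) = RD_PORT

  0. MUL→r4 ⇒ go  {2A/0Mu/1Ld/1B | 3r 3w}
  1. BR ⇒ go  {2A/0Mu/1Ld/0B | 1r 3w}
  2. MUL→r0 ⇒ no(FU)  {2A/0Mu/1Ld/0B | 1r 3w}
  3. ALU→r1 ⇒ no(RD_PORT)  {2A/0Mu/1Ld/0B | 1r 3w}
  4. MUL→r3 ⇒ no(FU)  {2A/0Mu/1Ld/0B | 1r 3w}
  5. MEM→r1 ⇒ go  {2A/0Mu/0Ld/0B | 0r 2w}
  6. ALU→r4 ⇒ no(RD_PORT)  {2A/0Mu/0Ld/0B | 0r 2w}
  7. MUL→r4 ⇒ no(FU)  {2A/0Mu/0Ld/0B | 0r 2w}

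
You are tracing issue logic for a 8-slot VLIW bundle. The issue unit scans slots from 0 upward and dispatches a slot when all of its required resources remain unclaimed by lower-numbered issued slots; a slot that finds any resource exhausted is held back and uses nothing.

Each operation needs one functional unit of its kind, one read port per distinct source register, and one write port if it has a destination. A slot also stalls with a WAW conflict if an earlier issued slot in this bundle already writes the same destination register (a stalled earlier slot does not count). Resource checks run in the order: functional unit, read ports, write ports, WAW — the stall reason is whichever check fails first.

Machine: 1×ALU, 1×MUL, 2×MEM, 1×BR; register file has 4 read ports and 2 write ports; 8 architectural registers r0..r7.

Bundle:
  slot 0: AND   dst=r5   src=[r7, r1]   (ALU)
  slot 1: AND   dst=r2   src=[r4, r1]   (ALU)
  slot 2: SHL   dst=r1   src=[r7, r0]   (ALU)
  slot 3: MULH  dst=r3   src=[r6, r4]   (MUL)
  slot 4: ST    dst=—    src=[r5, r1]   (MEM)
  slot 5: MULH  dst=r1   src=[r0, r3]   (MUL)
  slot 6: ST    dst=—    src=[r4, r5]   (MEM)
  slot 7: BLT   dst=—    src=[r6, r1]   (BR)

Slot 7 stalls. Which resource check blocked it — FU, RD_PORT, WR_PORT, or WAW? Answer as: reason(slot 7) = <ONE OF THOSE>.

reason(slot 7) = RD_PORT

  0. ALU→r5 ⇒ go  {0A/1Mu/2Ld/1B | 2r 1w}
  1. ALU→r2 ⇒ no(FU)  {0A/1Mu/2Ld/1B | 2r 1w}
  2. ALU→r1 ⇒ no(FU)  {0A/1Mu/2Ld/1B | 2r 1w}
  3. MUL→r3 ⇒ go  {0A/0Mu/2Ld/1B | 0r 0w}
  4. MEM ⇒ no(RD_PORT)  {0A/0Mu/2Ld/1B | 0r 0w}
  5. MUL→r1 ⇒ no(FU)  {0A/0Mu/2Ld/1B | 0r 0w}
  6. MEM ⇒ no(RD_PORT)  {0A/0Mu/2Ld/1B | 0r 0w}
  7. BR ⇒ no(RD_PORT)  {0A/0Mu/2Ld/1B | 0r 0w}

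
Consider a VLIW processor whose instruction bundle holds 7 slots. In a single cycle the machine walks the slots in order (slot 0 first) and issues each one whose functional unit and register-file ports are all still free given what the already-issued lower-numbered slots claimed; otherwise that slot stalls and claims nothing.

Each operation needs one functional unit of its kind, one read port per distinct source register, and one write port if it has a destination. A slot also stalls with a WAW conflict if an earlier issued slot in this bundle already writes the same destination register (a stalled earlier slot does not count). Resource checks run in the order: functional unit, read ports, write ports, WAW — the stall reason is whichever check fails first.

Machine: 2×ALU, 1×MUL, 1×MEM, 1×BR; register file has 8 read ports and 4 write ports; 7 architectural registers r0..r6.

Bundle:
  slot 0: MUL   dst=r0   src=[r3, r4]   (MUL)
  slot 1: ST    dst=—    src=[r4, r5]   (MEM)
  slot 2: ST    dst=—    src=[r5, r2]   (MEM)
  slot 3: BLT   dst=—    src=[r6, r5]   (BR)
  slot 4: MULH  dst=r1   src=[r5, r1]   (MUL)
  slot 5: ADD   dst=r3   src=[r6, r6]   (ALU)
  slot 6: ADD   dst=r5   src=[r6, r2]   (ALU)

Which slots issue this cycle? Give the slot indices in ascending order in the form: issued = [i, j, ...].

  0. MUL→r0 ⇒ go  {2A/0Mu/1Ld/1B | 6r 3w}
  1. MEM ⇒ go  {2A/0Mu/0Ld/1B | 4r 3w}
  2. MEM ⇒ no(FU)  {2A/0Mu/0Ld/1B | 4r 3w}
  3. BR ⇒ go  {2A/0Mu/0Ld/0B | 2r 3w}
  4. MUL→r1 ⇒ no(FU)  {2A/0Mu/0Ld/0B | 2r 3w}
  5. ALU→r3 ⇒ go  {1A/0Mu/0Ld/0B | 1r 2w}
  6. ALU→r5 ⇒ no(RD_PORT)  {1A/0Mu/0Ld/0B | 1r 2w}

issued = [0, 1, 3, 5]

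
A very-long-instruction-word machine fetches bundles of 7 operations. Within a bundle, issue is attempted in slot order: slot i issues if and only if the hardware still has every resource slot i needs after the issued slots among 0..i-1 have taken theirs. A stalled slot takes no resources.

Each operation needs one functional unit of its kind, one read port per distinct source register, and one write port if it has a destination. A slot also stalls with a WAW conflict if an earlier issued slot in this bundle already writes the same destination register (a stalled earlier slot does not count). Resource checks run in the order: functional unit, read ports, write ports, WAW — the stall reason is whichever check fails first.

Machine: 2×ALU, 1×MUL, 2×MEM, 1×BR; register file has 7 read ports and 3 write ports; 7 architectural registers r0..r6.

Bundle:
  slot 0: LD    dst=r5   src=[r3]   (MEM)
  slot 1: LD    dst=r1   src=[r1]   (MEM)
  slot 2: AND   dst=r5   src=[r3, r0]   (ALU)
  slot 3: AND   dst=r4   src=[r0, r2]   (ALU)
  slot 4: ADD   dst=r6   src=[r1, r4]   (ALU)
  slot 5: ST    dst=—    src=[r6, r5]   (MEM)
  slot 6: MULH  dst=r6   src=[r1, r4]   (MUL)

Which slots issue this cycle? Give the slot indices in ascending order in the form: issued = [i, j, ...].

issued = [0, 1, 3]

slot 0 (MEM): ISSUE — free A2,Mu1,Ld1,B1 rp6 wp2
slot 1 (MEM): ISSUE — free A2,Mu1,Ld0,B1 rp5 wp1
slot 2 (ALU): stall WAW — free A2,Mu1,Ld0,B1 rp5 wp1
slot 3 (ALU): ISSUE — free A1,Mu1,Ld0,B1 rp3 wp0
slot 4 (ALU): stall WR_PORT — free A1,Mu1,Ld0,B1 rp3 wp0
slot 5 (MEM): stall FU — free A1,Mu1,Ld0,B1 rp3 wp0
slot 6 (MUL): stall WR_PORT — free A1,Mu1,Ld0,B1 rp3 wp0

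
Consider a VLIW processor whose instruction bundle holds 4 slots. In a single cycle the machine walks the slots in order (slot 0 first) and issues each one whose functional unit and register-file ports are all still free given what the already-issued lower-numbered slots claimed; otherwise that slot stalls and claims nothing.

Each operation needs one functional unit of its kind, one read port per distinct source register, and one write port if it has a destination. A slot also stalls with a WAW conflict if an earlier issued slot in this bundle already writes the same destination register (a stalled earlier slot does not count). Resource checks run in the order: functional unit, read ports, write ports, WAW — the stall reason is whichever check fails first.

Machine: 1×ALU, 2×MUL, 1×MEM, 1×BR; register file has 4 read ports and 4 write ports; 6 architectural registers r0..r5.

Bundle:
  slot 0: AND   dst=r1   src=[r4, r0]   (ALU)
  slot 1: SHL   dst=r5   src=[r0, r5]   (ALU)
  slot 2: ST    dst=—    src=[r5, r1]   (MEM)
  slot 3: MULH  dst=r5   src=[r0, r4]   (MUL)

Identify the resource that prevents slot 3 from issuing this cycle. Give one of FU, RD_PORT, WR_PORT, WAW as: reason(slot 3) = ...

reason(slot 3) = RD_PORT

#0 ALU src=r4,r0 dispatched  <A:0 Mu:2 Ld:1 B:1 rd:2 wr:3>
#1 ALU src=r0,r5 held:FU  <A:0 Mu:2 Ld:1 B:1 rd:2 wr:3>
#2 MEM src=r5,r1 dispatched  <A:0 Mu:2 Ld:0 B:1 rd:0 wr:3>
#3 MUL src=r0,r4 held:RD_PORT  <A:0 Mu:2 Ld:0 B:1 rd:0 wr:3>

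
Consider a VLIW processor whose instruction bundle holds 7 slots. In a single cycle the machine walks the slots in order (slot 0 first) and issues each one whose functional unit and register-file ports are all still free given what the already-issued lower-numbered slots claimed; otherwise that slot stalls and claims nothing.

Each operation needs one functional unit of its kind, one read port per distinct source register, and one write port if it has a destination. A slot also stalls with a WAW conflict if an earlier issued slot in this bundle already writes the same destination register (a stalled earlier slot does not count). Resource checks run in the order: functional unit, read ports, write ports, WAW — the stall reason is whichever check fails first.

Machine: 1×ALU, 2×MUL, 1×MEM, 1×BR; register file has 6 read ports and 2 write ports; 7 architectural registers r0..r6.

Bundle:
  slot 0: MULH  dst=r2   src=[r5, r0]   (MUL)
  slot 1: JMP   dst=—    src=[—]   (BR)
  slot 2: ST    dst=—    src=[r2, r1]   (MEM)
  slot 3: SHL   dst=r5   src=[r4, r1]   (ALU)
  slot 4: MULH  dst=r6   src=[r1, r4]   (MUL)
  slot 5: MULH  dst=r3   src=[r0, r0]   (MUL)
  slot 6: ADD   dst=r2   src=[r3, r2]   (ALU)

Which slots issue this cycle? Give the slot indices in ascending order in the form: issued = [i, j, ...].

issued = [0, 1, 2, 3]

  0. MUL→r2 ⇒ go  {1A/1Mu/1Ld/1B | 4r 1w}
  1. BR ⇒ go  {1A/1Mu/1Ld/0B | 4r 1w}
  2. MEM ⇒ go  {1A/1Mu/0Ld/0B | 2r 1w}
  3. ALU→r5 ⇒ go  {0A/1Mu/0Ld/0B | 0r 0w}
  4. MUL→r6 ⇒ no(RD_PORT)  {0A/1Mu/0Ld/0B | 0r 0w}
  5. MUL→r3 ⇒ no(RD_PORT)  {0A/1Mu/0Ld/0B | 0r 0w}
  6. ALU→r2 ⇒ no(FU)  {0A/1Mu/0Ld/0B | 0r 0w}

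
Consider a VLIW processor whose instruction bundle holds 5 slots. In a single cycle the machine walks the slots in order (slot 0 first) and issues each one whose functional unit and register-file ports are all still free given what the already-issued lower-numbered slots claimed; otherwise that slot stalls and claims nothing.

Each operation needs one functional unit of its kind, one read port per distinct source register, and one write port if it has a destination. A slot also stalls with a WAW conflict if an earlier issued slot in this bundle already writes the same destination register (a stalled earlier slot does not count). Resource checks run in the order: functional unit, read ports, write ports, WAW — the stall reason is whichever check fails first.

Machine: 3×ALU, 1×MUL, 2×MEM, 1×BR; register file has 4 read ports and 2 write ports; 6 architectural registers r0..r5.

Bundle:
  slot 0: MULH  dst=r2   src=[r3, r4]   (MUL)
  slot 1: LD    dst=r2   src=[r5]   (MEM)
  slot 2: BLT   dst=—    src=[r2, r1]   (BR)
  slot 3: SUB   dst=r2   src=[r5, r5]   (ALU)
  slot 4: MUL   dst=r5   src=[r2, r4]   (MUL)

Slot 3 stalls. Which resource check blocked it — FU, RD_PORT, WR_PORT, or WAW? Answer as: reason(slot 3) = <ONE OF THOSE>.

reason(slot 3) = RD_PORT

slot 0 (MUL): ISSUE — free A3,Mu0,Ld2,B1 rp2 wp1
slot 1 (MEM): stall WAW — free A3,Mu0,Ld2,B1 rp2 wp1
slot 2 (BR): ISSUE — free A3,Mu0,Ld2,B0 rp0 wp1
slot 3 (ALU): stall RD_PORT — free A3,Mu0,Ld2,B0 rp0 wp1
slot 4 (MUL): stall FU — free A3,Mu0,Ld2,B0 rp0 wp1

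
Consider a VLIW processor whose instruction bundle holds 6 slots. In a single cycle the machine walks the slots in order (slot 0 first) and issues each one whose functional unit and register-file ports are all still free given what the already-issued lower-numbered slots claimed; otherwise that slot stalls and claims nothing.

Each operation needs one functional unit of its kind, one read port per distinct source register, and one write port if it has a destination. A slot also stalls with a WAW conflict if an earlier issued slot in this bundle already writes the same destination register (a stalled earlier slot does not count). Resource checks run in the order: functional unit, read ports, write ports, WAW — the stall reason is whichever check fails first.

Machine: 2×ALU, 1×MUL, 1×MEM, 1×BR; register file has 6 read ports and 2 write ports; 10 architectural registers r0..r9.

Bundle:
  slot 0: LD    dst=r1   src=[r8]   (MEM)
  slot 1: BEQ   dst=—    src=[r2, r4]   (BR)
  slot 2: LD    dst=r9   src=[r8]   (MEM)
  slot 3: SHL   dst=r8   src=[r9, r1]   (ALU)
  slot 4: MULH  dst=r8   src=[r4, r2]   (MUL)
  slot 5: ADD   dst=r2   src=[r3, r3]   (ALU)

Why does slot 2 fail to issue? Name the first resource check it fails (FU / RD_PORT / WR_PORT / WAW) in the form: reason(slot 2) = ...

reason(slot 2) = FU

slot 0 (MEM): ISSUE — free A2,Mu1,Ld0,B1 rp5 wp1
slot 1 (BR): ISSUE — free A2,Mu1,Ld0,B0 rp3 wp1
slot 2 (MEM): stall FU — free A2,Mu1,Ld0,B0 rp3 wp1
slot 3 (ALU): ISSUE — free A1,Mu1,Ld0,B0 rp1 wp0
slot 4 (MUL): stall RD_PORT — free A1,Mu1,Ld0,B0 rp1 wp0
slot 5 (ALU): stall WR_PORT — free A1,Mu1,Ld0,B0 rp1 wp0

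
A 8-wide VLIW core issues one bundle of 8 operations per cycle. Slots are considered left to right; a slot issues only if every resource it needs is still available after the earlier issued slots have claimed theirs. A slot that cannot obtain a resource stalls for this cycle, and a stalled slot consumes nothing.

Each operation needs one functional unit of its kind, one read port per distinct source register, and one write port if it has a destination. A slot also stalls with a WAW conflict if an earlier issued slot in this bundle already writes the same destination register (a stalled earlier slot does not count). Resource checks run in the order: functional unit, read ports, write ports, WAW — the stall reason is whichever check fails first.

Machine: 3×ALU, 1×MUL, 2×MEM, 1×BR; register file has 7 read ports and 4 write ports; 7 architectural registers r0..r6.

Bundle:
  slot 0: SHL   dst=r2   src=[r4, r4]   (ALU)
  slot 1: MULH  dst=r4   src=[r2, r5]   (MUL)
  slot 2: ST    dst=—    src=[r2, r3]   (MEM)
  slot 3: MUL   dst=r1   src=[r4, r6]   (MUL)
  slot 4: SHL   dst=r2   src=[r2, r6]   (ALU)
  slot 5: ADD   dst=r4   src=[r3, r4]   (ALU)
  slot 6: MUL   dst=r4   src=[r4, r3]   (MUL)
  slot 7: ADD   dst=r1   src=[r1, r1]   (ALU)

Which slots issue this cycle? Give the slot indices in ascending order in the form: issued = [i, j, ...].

issued = [0, 1, 2, 7]

(0) want 1×ALU +1rd +1wr — yes → AL2|MU1|ME2|BR1|rd6|wr3
(1) want 1×MUL +2rd +1wr — yes → AL2|MU0|ME2|BR1|rd4|wr2
(2) want 1×MEM +2rd +0wr — yes → AL2|MU0|ME1|BR1|rd2|wr2
(3) want 1×MUL +2rd +1wr — FU → AL2|MU0|ME1|BR1|rd2|wr2
(4) want 1×ALU +2rd +1wr — WAW → AL2|MU0|ME1|BR1|rd2|wr2
(5) want 1×ALU +2rd +1wr — WAW → AL2|MU0|ME1|BR1|rd2|wr2
(6) want 1×MUL +2rd +1wr — FU → AL2|MU0|ME1|BR1|rd2|wr2
(7) want 1×ALU +1rd +1wr — yes → AL1|MU0|ME1|BR1|rd1|wr1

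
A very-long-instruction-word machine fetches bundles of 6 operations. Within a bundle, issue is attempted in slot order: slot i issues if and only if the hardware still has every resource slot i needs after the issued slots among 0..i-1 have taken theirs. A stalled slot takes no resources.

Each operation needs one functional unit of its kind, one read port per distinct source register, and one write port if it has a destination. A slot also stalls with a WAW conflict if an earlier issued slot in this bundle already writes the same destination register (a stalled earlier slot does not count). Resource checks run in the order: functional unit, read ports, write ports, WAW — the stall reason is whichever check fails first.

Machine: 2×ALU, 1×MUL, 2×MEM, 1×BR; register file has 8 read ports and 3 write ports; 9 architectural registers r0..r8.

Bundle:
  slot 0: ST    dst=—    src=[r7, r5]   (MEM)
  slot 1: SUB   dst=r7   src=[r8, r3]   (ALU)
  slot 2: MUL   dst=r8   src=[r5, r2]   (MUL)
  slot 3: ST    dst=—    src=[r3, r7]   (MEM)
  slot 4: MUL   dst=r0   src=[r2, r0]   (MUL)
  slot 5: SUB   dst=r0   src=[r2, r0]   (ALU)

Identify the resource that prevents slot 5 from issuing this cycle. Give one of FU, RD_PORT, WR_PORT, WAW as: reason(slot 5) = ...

reason(slot 5) = RD_PORT

[0] MEM needs rd=2 wr=0: ok; after: ALU=2 MUL=1 MEM=1 BR=1, R=6, W=3
[1] ALU needs rd=2 wr=1: ok; after: ALU=1 MUL=1 MEM=1 BR=1, R=4, W=2
[2] MUL needs rd=2 wr=1: ok; after: ALU=1 MUL=0 MEM=1 BR=1, R=2, W=1
[3] MEM needs rd=2 wr=0: ok; after: ALU=1 MUL=0 MEM=0 BR=1, R=0, W=1
[4] MUL needs rd=2 wr=1: FU; after: ALU=1 MUL=0 MEM=0 BR=1, R=0, W=1
[5] ALU needs rd=2 wr=1: RD_PORT; after: ALU=1 MUL=0 MEM=0 BR=1, R=0, W=1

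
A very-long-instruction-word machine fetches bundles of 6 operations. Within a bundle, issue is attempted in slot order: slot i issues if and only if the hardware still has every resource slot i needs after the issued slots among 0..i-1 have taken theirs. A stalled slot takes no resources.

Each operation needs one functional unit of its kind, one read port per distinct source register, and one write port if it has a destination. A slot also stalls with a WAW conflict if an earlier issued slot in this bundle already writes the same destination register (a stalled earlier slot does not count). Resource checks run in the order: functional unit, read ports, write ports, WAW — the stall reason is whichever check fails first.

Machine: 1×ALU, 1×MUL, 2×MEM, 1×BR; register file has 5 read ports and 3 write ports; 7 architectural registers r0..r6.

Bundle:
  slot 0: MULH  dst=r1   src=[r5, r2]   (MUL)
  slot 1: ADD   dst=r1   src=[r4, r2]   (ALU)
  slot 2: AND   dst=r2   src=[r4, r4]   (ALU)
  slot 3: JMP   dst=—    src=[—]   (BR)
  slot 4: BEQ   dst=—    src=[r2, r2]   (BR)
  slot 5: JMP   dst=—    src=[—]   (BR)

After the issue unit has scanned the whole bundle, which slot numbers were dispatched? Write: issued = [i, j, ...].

[0] MUL needs rd=2 wr=1: ok; after: ALU=1 MUL=0 MEM=2 BR=1, R=3, W=2
[1] ALU needs rd=2 wr=1: WAW; after: ALU=1 MUL=0 MEM=2 BR=1, R=3, W=2
[2] ALU needs rd=1 wr=1: ok; after: ALU=0 MUL=0 MEM=2 BR=1, R=2, W=1
[3] BR needs rd=0 wr=0: ok; after: ALU=0 MUL=0 MEM=2 BR=0, R=2, W=1
[4] BR needs rd=1 wr=0: FU; after: ALU=0 MUL=0 MEM=2 BR=0, R=2, W=1
[5] BR needs rd=0 wr=0: FU; after: ALU=0 MUL=0 MEM=2 BR=0, R=2, W=1

issued = [0, 2, 3]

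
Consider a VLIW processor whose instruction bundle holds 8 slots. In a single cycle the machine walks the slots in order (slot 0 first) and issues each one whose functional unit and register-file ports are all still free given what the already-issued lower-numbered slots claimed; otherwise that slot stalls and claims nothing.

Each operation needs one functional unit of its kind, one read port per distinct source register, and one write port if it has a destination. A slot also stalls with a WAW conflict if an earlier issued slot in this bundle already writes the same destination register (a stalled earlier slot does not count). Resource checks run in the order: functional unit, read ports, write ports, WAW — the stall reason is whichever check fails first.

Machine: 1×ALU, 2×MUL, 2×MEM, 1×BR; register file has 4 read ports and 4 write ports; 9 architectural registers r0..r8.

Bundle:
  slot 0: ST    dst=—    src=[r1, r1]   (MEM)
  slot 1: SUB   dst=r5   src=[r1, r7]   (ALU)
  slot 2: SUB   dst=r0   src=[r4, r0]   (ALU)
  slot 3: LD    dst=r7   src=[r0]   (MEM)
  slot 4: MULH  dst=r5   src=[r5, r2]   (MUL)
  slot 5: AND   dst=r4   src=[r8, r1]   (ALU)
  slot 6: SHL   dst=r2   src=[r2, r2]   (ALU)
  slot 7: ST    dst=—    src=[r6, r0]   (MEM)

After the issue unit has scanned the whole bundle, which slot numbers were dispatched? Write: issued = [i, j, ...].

issued = [0, 1, 3]

slot 0 (MEM): ISSUE — free A1,Mu2,Ld1,B1 rp3 wp4
slot 1 (ALU): ISSUE — free A0,Mu2,Ld1,B1 rp1 wp3
slot 2 (ALU): stall FU — free A0,Mu2,Ld1,B1 rp1 wp3
slot 3 (MEM): ISSUE — free A0,Mu2,Ld0,B1 rp0 wp2
slot 4 (MUL): stall RD_PORT — free A0,Mu2,Ld0,B1 rp0 wp2
slot 5 (ALU): stall FU — free A0,Mu2,Ld0,B1 rp0 wp2
slot 6 (ALU): stall FU — free A0,Mu2,Ld0,B1 rp0 wp2
slot 7 (MEM): stall FU — free A0,Mu2,Ld0,B1 rp0 wp2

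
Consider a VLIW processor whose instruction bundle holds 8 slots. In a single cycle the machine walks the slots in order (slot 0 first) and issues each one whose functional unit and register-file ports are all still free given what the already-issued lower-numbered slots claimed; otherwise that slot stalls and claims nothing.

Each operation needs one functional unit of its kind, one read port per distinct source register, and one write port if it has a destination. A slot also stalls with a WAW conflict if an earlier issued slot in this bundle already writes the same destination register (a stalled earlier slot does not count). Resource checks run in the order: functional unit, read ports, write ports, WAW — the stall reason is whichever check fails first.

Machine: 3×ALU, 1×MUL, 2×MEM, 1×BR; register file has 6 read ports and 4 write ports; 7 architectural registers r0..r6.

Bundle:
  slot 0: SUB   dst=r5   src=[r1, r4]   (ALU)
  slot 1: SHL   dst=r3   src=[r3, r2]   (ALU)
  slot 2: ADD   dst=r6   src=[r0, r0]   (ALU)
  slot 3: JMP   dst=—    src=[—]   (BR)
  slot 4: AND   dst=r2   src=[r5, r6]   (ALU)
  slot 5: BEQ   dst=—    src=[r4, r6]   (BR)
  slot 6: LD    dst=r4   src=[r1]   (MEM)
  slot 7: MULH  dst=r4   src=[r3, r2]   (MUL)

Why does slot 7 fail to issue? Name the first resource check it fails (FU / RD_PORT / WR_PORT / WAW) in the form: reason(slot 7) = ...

slot 0 (ALU): ISSUE — free A2,Mu1,Ld2,B1 rp4 wp3
slot 1 (ALU): ISSUE — free A1,Mu1,Ld2,B1 rp2 wp2
slot 2 (ALU): ISSUE — free A0,Mu1,Ld2,B1 rp1 wp1
slot 3 (BR): ISSUE — free A0,Mu1,Ld2,B0 rp1 wp1
slot 4 (ALU): stall FU — free A0,Mu1,Ld2,B0 rp1 wp1
slot 5 (BR): stall FU — free A0,Mu1,Ld2,B0 rp1 wp1
slot 6 (MEM): ISSUE — free A0,Mu1,Ld1,B0 rp0 wp0
slot 7 (MUL): stall RD_PORT — free A0,Mu1,Ld1,B0 rp0 wp0

reason(slot 7) = RD_PORT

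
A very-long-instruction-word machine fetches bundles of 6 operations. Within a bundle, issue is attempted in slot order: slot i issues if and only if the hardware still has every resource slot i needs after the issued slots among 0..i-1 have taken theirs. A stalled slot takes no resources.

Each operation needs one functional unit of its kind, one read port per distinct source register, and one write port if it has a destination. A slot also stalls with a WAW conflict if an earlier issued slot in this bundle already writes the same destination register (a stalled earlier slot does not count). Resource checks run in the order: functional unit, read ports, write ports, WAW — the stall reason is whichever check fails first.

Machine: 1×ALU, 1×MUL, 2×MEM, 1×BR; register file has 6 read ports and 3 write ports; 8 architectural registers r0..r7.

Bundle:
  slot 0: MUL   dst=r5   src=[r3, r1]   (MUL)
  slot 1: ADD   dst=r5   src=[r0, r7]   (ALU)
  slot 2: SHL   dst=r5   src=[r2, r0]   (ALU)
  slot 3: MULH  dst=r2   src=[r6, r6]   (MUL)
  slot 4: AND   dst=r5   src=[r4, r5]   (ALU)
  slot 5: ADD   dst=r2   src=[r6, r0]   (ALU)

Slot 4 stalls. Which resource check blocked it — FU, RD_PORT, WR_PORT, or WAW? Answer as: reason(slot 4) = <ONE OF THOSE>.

#0 MUL src=r3,r1 dispatched  <A:1 Mu:0 Ld:2 B:1 rd:4 wr:2>
#1 ALU src=r0,r7 held:WAW  <A:1 Mu:0 Ld:2 B:1 rd:4 wr:2>
#2 ALU src=r2,r0 held:WAW  <A:1 Mu:0 Ld:2 B:1 rd:4 wr:2>
#3 MUL src=r6,r6 held:FU  <A:1 Mu:0 Ld:2 B:1 rd:4 wr:2>
#4 ALU src=r4,r5 held:WAW  <A:1 Mu:0 Ld:2 B:1 rd:4 wr:2>
#5 ALU src=r6,r0 dispatched  <A:0 Mu:0 Ld:2 B:1 rd:2 wr:1>

reason(slot 4) = WAW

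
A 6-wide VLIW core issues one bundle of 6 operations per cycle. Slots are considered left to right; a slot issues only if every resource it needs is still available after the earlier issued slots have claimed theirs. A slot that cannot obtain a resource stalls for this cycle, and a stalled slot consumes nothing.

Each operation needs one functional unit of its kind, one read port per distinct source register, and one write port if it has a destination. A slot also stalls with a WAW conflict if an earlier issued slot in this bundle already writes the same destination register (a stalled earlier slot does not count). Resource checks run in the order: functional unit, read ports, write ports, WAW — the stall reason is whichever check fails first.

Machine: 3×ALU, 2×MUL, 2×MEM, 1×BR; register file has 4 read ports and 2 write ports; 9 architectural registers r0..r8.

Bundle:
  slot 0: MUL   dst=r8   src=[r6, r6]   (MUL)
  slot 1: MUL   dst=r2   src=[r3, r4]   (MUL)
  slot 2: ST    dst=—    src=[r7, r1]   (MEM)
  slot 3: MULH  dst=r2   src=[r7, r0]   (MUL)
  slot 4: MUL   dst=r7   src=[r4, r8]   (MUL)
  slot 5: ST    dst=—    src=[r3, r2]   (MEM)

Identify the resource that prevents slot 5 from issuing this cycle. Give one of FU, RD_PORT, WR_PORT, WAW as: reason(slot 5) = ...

reason(slot 5) = RD_PORT

  0. MUL→r8 ⇒ go  {3A/1Mu/2Ld/1B | 3r 1w}
  1. MUL→r2 ⇒ go  {3A/0Mu/2Ld/1B | 1r 0w}
  2. MEM ⇒ no(RD_PORT)  {3A/0Mu/2Ld/1B | 1r 0w}
  3. MUL→r2 ⇒ no(FU)  {3A/0Mu/2Ld/1B | 1r 0w}
  4. MUL→r7 ⇒ no(FU)  {3A/0Mu/2Ld/1B | 1r 0w}
  5. MEM ⇒ no(RD_PORT)  {3A/0Mu/2Ld/1B | 1r 0w}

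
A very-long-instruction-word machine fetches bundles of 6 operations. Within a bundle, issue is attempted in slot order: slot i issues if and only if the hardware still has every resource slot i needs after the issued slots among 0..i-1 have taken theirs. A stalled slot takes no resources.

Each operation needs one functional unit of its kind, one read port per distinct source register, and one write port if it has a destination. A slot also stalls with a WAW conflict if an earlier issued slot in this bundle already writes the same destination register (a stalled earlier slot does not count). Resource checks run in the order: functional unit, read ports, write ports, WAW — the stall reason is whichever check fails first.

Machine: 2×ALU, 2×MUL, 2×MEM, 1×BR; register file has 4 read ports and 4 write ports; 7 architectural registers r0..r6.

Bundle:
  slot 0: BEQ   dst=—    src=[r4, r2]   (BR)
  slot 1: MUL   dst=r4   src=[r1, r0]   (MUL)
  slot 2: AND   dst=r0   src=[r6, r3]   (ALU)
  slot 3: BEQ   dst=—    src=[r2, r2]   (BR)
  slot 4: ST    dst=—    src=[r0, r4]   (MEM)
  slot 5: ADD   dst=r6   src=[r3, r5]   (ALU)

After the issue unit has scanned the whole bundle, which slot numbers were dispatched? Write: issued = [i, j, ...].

(0) want 1×BR +2rd +0wr — yes → AL2|MU2|ME2|BR0|rd2|wr4
(1) want 1×MUL +2rd +1wr — yes → AL2|MU1|ME2|BR0|rd0|wr3
(2) want 1×ALU +2rd +1wr — RD_PORT → AL2|MU1|ME2|BR0|rd0|wr3
(3) want 1×BR +1rd +0wr — FU → AL2|MU1|ME2|BR0|rd0|wr3
(4) want 1×MEM +2rd +0wr — RD_PORT → AL2|MU1|ME2|BR0|rd0|wr3
(5) want 1×ALU +2rd +1wr — RD_PORT → AL2|MU1|ME2|BR0|rd0|wr3

issued = [0, 1]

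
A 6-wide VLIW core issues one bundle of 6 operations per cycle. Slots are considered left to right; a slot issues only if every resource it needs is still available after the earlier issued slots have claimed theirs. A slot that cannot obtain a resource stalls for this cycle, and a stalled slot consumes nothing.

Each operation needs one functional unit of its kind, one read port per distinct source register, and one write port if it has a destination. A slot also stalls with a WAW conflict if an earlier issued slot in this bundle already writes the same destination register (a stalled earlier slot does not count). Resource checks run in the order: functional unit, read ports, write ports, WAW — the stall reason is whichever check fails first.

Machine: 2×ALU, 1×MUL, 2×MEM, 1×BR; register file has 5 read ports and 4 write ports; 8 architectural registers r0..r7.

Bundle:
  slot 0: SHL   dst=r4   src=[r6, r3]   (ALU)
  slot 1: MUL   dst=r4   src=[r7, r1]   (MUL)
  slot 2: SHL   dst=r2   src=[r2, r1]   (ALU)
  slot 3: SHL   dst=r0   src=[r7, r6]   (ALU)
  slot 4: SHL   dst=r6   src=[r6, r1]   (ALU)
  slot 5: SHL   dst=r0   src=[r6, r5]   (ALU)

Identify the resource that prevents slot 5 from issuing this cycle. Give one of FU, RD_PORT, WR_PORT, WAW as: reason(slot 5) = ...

reason(slot 5) = FU

slot 0 (ALU): ISSUE — free A1,Mu1,Ld2,B1 rp3 wp3
slot 1 (MUL): stall WAW — free A1,Mu1,Ld2,B1 rp3 wp3
slot 2 (ALU): ISSUE — free A0,Mu1,Ld2,B1 rp1 wp2
slot 3 (ALU): stall FU — free A0,Mu1,Ld2,B1 rp1 wp2
slot 4 (ALU): stall FU — free A0,Mu1,Ld2,B1 rp1 wp2
slot 5 (ALU): stall FU — free A0,Mu1,Ld2,B1 rp1 wp2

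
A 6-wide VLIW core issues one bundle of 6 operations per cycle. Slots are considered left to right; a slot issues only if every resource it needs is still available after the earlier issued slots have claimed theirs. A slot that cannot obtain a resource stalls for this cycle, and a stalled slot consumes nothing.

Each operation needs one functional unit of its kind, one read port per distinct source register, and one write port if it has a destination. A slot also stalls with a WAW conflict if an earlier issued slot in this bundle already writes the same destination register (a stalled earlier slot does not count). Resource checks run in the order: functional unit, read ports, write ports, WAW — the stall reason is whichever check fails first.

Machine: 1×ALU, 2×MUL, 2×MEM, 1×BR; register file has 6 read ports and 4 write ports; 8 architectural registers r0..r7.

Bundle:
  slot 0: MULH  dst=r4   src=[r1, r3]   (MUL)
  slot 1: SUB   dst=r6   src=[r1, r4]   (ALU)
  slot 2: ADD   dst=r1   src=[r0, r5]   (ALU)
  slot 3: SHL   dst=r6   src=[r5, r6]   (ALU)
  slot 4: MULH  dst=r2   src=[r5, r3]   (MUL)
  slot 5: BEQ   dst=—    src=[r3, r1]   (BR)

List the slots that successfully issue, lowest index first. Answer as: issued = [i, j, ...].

  0. MUL→r4 ⇒ go  {1A/1Mu/2Ld/1B | 4r 3w}
  1. ALU→r6 ⇒ go  {0A/1Mu/2Ld/1B | 2r 2w}
  2. ALU→r1 ⇒ no(FU)  {0A/1Mu/2Ld/1B | 2r 2w}
  3. ALU→r6 ⇒ no(FU)  {0A/1Mu/2Ld/1B | 2r 2w}
  4. MUL→r2 ⇒ go  {0A/0Mu/2Ld/1B | 0r 1w}
  5. BR ⇒ no(RD_PORT)  {0A/0Mu/2Ld/1B | 0r 1w}

issued = [0, 1, 4]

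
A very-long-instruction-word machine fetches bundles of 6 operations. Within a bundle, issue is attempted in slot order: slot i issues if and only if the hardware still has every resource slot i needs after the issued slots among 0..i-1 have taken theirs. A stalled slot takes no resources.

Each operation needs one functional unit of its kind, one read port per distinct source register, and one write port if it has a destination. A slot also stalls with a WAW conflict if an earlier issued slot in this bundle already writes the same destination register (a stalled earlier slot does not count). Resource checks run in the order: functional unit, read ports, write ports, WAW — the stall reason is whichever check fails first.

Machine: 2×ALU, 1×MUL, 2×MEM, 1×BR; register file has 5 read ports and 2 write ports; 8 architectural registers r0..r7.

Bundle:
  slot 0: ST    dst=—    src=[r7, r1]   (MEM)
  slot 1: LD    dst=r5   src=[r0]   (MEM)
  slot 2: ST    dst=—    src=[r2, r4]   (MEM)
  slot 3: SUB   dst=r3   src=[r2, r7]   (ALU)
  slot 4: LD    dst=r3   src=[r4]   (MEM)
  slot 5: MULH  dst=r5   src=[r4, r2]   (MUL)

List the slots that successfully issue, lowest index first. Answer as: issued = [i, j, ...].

slot 0 (MEM): ISSUE — free A2,Mu1,Ld1,B1 rp3 wp2
slot 1 (MEM): ISSUE — free A2,Mu1,Ld0,B1 rp2 wp1
slot 2 (MEM): stall FU — free A2,Mu1,Ld0,B1 rp2 wp1
slot 3 (ALU): ISSUE — free A1,Mu1,Ld0,B1 rp0 wp0
slot 4 (MEM): stall FU — free A1,Mu1,Ld0,B1 rp0 wp0
slot 5 (MUL): stall RD_PORT — free A1,Mu1,Ld0,B1 rp0 wp0

issued = [0, 1, 3]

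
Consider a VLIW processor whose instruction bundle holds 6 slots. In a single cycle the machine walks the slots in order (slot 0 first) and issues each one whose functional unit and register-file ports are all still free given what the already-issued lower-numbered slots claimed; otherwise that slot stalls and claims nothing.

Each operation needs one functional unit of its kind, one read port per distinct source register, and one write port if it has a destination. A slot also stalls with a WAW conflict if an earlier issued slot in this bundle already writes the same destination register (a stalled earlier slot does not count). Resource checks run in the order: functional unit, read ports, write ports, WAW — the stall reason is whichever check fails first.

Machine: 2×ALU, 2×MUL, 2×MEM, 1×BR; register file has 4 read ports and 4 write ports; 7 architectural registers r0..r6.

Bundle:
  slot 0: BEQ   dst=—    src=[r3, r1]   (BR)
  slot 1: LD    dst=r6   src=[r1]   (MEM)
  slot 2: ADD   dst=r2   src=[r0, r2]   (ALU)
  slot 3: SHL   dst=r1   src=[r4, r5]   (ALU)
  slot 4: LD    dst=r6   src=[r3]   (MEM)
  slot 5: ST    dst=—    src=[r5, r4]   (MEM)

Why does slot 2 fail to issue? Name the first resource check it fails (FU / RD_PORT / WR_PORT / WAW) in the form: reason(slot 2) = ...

reason(slot 2) = RD_PORT

slot 0 (BR): ISSUE — free A2,Mu2,Ld2,B0 rp2 wp4
slot 1 (MEM): ISSUE — free A2,Mu2,Ld1,B0 rp1 wp3
slot 2 (ALU): stall RD_PORT — free A2,Mu2,Ld1,B0 rp1 wp3
slot 3 (ALU): stall RD_PORT — free A2,Mu2,Ld1,B0 rp1 wp3
slot 4 (MEM): stall WAW — free A2,Mu2,Ld1,B0 rp1 wp3
slot 5 (MEM): stall RD_PORT — free A2,Mu2,Ld1,B0 rp1 wp3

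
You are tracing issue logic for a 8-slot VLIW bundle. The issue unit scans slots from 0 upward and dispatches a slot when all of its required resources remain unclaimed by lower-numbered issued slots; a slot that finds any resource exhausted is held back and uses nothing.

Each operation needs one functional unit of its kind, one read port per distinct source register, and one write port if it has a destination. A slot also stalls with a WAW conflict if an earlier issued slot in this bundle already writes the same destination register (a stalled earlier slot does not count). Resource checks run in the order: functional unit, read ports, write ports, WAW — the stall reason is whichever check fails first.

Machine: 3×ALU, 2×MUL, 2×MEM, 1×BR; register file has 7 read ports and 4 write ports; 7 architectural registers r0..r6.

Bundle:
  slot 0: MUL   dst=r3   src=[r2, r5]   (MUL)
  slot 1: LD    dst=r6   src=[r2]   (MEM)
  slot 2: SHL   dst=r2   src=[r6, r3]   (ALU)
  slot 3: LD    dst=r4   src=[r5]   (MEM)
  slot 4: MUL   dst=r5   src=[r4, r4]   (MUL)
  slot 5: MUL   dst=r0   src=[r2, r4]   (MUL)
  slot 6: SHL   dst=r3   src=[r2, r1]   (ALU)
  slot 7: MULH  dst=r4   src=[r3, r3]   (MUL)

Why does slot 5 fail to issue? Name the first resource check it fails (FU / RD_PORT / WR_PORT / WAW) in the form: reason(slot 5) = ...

[0] MUL needs rd=2 wr=1: ok; after: ALU=3 MUL=1 MEM=2 BR=1, R=5, W=3
[1] MEM needs rd=1 wr=1: ok; after: ALU=3 MUL=1 MEM=1 BR=1, R=4, W=2
[2] ALU needs rd=2 wr=1: ok; after: ALU=2 MUL=1 MEM=1 BR=1, R=2, W=1
[3] MEM needs rd=1 wr=1: ok; after: ALU=2 MUL=1 MEM=0 BR=1, R=1, W=0
[4] MUL needs rd=1 wr=1: WR_PORT; after: ALU=2 MUL=1 MEM=0 BR=1, R=1, W=0
[5] MUL needs rd=2 wr=1: RD_PORT; after: ALU=2 MUL=1 MEM=0 BR=1, R=1, W=0
[6] ALU needs rd=2 wr=1: RD_PORT; after: ALU=2 MUL=1 MEM=0 BR=1, R=1, W=0
[7] MUL needs rd=1 wr=1: WR_PORT; after: ALU=2 MUL=1 MEM=0 BR=1, R=1, W=0

reason(slot 5) = RD_PORT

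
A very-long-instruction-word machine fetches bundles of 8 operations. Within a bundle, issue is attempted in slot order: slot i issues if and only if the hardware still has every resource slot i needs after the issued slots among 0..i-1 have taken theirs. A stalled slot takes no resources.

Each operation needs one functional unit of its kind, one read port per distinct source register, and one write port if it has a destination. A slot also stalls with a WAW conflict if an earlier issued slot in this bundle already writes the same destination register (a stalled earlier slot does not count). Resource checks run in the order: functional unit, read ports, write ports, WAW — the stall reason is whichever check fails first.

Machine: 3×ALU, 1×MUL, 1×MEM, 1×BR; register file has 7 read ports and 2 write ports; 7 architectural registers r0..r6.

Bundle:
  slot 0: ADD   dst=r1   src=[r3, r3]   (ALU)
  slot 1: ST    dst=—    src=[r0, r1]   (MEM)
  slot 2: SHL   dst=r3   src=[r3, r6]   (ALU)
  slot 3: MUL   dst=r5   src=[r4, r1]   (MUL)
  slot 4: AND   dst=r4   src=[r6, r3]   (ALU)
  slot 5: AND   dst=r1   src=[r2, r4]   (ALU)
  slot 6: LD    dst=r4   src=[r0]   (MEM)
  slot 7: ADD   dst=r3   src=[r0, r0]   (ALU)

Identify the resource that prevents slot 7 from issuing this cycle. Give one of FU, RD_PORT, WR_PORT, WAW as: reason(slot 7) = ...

[0] ALU needs rd=1 wr=1: ok; after: ALU=2 MUL=1 MEM=1 BR=1, R=6, W=1
[1] MEM needs rd=2 wr=0: ok; after: ALU=2 MUL=1 MEM=0 BR=1, R=4, W=1
[2] ALU needs rd=2 wr=1: ok; after: ALU=1 MUL=1 MEM=0 BR=1, R=2, W=0
[3] MUL needs rd=2 wr=1: WR_PORT; after: ALU=1 MUL=1 MEM=0 BR=1, R=2, W=0
[4] ALU needs rd=2 wr=1: WR_PORT; after: ALU=1 MUL=1 MEM=0 BR=1, R=2, W=0
[5] ALU needs rd=2 wr=1: WR_PORT; after: ALU=1 MUL=1 MEM=0 BR=1, R=2, W=0
[6] MEM needs rd=1 wr=1: FU; after: ALU=1 MUL=1 MEM=0 BR=1, R=2, W=0
[7] ALU needs rd=1 wr=1: WR_PORT; after: ALU=1 MUL=1 MEM=0 BR=1, R=2, W=0

reason(slot 7) = WR_PORT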